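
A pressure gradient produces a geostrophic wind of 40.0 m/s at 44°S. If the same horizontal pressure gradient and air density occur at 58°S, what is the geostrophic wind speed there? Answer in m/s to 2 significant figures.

33 m/s

With the same pressure gradient and density, V_g ∝ 1/f ∝ 1/sin φ.
V₂ = V₁ · sin φ₁ / sin φ₂ = 40.0 × sin 44° / sin 58°
V₂ = 40.0 × 0.6947/0.8480 = 33 m/s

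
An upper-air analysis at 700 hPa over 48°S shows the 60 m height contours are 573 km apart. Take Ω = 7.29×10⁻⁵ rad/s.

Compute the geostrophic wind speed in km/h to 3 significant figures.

34.1 km/h

Coriolis parameter at 48°S:
f = 2Ω sin φ = 2 × 7.29×10⁻⁵ × sin 48° = 1.08×10⁻⁴ s⁻¹
Height gradient: |∂Z/∂n| = 60 m / 573000 m = 1.05×10⁻⁴
On a pressure surface, geostrophic balance gives V_g = (g/f)|∂Z/∂n|:
V_g = 9.81 × 1.05×10⁻⁴ / 1.08×10⁻⁴ = 9.48 m/s
Converting: 9.48 m/s × 3.6 = 34.1 km/h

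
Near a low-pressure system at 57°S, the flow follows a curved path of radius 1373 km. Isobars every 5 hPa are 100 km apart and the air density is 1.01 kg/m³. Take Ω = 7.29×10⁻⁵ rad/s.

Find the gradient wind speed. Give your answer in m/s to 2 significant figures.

34 m/s

Coriolis parameter at 57°S:
f = 2Ω sin φ = 2 × 7.29×10⁻⁵ × sin 57° = 1.22×10⁻⁴ s⁻¹
Pressure gradient: |∂P/∂n| = 500 Pa / 100000 m = 5.00×10⁻³ Pa/m
Geostrophic speed: V_g = |∂P/∂n|/(fρ) = 5.00×10⁻³/(1.22×10⁻⁴ × 1.01) = 40.5 m/s
Around a low, centrifugal force acts outward with Coriolis, so pressure-gradient force balances both:
(1/ρ)|∂P/∂n| = fV + V²/R  →  V² + fR·V − fR·V_g = 0
With fR = 1.22×10⁻⁴ × 1373×10³ m = 168 m/s:
V = [−fR + √((fR)² + 4 fR V_g)]/2 = [−168 + √(168² + 4×168×40.5)]/2 = 33.7 m/s
Subgeostrophic (V < V_g = 40.5 m/s), as expected around a low.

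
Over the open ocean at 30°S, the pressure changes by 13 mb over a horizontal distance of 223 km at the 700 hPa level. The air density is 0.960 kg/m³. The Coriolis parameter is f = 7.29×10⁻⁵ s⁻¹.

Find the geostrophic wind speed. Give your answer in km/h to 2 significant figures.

300 km/h

Pressure gradient: |∂P/∂n| = 1300 Pa / 223000 m = 5.83×10⁻³ Pa/m
Geostrophic balance (pressure-gradient force = Coriolis force):
V_g = (1/(fρ)) |∂P/∂n| = 5.83×10⁻³ / (7.29×10⁻⁵ × 0.960) = 83.3 m/s
Converting: 83.3 m/s × 3.6 = 300 km/h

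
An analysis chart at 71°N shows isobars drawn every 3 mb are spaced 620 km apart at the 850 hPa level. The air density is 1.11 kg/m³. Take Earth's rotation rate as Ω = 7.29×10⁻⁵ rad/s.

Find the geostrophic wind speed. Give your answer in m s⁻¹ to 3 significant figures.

3.16 m s⁻¹

Coriolis parameter at 71°N:
f = 2Ω sin φ = 2 × 7.29×10⁻⁵ × sin 71° = 1.38×10⁻⁴ s⁻¹
Pressure gradient: |∂P/∂n| = 300 Pa / 620000 m = 4.84×10⁻⁴ Pa/m
Geostrophic balance (pressure-gradient force = Coriolis force):
V_g = (1/(fρ)) |∂P/∂n| = 4.84×10⁻⁴ / (1.38×10⁻⁴ × 1.11) = 3.16 m/s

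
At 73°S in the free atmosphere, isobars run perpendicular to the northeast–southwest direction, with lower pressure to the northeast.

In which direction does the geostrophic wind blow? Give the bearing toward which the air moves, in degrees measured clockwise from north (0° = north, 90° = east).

The pressure-gradient force points toward the northeast (bearing 045°).
Geostrophic balance: in the Southern Hemisphere the Coriolis force deflects motion to the left, so the geostrophic wind blows 90° to the left of the pressure-gradient force (low pressure on the right).
Rotating 045° by 90° counterclockwise gives 315° — the wind blows toward the northwest.

315°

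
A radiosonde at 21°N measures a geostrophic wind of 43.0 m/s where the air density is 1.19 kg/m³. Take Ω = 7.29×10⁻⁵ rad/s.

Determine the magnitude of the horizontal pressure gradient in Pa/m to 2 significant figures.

Coriolis parameter at 21°N:
f = 2Ω sin φ = 2 × 7.29×10⁻⁵ × sin 21° = 5.23×10⁻⁵ s⁻¹
Geostrophic balance rearranged: |∂P/∂n| = f ρ V_g
|∂P/∂n| = 5.23×10⁻⁵ × 1.19 × 43.0 = 2.67×10⁻³ Pa/m

2.7×10⁻³ Pa/m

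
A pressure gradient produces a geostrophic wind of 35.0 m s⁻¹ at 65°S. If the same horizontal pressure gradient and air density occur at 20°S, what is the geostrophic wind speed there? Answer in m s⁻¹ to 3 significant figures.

With the same pressure gradient and density, V_g ∝ 1/f ∝ 1/sin φ.
V₂ = V₁ · sin φ₁ / sin φ₂ = 35.0 × sin 65° / sin 20°
V₂ = 35.0 × 0.9063/0.3420 = 92.7 m s⁻¹

92.7 m s⁻¹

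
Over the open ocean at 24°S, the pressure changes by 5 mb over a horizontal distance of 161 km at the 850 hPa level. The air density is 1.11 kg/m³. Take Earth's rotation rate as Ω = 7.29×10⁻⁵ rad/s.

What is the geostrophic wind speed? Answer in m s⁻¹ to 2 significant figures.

47 m s⁻¹

Coriolis parameter at 24°S:
f = 2Ω sin φ = 2 × 7.29×10⁻⁵ × sin 24° = 5.93×10⁻⁵ s⁻¹
Pressure gradient: |∂P/∂n| = 500 Pa / 161000 m = 3.11×10⁻³ Pa/m
Geostrophic balance (pressure-gradient force = Coriolis force):
V_g = (1/(fρ)) |∂P/∂n| = 3.11×10⁻³ / (5.93×10⁻⁵ × 1.11) = 47.2 m/s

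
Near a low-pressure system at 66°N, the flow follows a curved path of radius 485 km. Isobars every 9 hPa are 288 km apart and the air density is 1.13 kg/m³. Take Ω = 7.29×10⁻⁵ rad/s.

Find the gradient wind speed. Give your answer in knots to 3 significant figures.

32.1 knots

Coriolis parameter at 66°N:
f = 2Ω sin φ = 2 × 7.29×10⁻⁵ × sin 66° = 1.33×10⁻⁴ s⁻¹
Pressure gradient: |∂P/∂n| = 900 Pa / 288000 m = 3.12×10⁻³ Pa/m
Geostrophic speed: V_g = |∂P/∂n|/(fρ) = 3.12×10⁻³/(1.33×10⁻⁴ × 1.13) = 20.8 m/s
Around a low, centrifugal force acts outward with Coriolis, so pressure-gradient force balances both:
(1/ρ)|∂P/∂n| = fV + V²/R  →  V² + fR·V − fR·V_g = 0
With fR = 1.33×10⁻⁴ × 485×10³ m = 64.6 m/s:
V = [−fR + √((fR)² + 4 fR V_g)]/2 = [−64.6 + √(64.6² + 4×64.6×20.8)]/2 = 16.5 m/s
Subgeostrophic (V < V_g = 20.8 m/s), as expected around a low.
Converting: 16.5 m/s × 1.944 = 32.1 knots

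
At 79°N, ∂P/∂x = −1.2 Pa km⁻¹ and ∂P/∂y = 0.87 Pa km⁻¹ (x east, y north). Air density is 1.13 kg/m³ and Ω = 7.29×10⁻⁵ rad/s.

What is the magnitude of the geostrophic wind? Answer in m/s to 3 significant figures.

9.16 m/s

Coriolis parameter at 79°N:
f = 2Ω sin φ = 2 × 7.29×10⁻⁵ × sin 79° = 1.43×10⁻⁴ s⁻¹
Component geostrophic relations (x east, y north):
u_g = −(1/(fρ)) ∂P/∂y,  v_g = (1/(fρ)) ∂P/∂x
u_g = −(0.87×10⁻³)/(1.43×10⁻⁴ × 1.13) = −5.38 m/s;  v_g = (−1.2×10⁻³)/(1.43×10⁻⁴ × 1.13) = −7.42 m/s
|V_g| = √(u_g² + v_g²) = 9.16 m/s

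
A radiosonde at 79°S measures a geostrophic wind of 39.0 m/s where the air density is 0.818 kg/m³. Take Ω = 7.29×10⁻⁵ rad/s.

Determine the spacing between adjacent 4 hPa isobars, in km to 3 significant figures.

87.6 km

Coriolis parameter at 79°S:
f = 2Ω sin φ = 2 × 7.29×10⁻⁵ × sin 79° = 1.43×10⁻⁴ s⁻¹
Geostrophic balance rearranged: |∂P/∂n| = f ρ V_g
|∂P/∂n| = 1.43×10⁻⁴ × 0.818 × 39.0 = 4.57×10⁻³ Pa/m
Isobar spacing: Δn = ΔP/|∂P/∂n| = 400 Pa / 4.57×10⁻³ Pa/m = 87607 m ≈ 87.6 km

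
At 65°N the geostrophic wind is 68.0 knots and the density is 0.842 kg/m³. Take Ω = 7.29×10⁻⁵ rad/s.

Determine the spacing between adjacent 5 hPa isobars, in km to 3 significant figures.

Coriolis parameter at 65°N:
f = 2Ω sin φ = 2 × 7.29×10⁻⁵ × sin 65° = 1.32×10⁻⁴ s⁻¹
Wind speed in SI: 68.0 knots = 35.0 m/s
Geostrophic balance rearranged: |∂P/∂n| = f ρ V_g
|∂P/∂n| = 1.32×10⁻⁴ × 0.842 × 35.0 = 3.89×10⁻³ Pa/m
Isobar spacing: Δn = ΔP/|∂P/∂n| = 500 Pa / 3.89×10⁻³ Pa/m = 128463 m ≈ 128 km

128 km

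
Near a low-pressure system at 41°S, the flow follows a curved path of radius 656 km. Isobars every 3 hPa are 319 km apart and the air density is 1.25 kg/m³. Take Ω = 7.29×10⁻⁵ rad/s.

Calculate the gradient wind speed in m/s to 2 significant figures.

Coriolis parameter at 41°S:
f = 2Ω sin φ = 2 × 7.29×10⁻⁵ × sin 41° = 9.57×10⁻⁵ s⁻¹
Pressure gradient: |∂P/∂n| = 300 Pa / 319000 m = 9.40×10⁻⁴ Pa/m
Geostrophic speed: V_g = |∂P/∂n|/(fρ) = 9.40×10⁻⁴/(9.57×10⁻⁵ × 1.25) = 7.87 m/s
Around a low, centrifugal force acts outward with Coriolis, so pressure-gradient force balances both:
(1/ρ)|∂P/∂n| = fV + V²/R  →  V² + fR·V − fR·V_g = 0
With fR = 9.57×10⁻⁵ × 656×10³ m = 62.7 m/s:
V = [−fR + √((fR)² + 4 fR V_g)]/2 = [−62.7 + √(62.7² + 4×62.7×7.87)]/2 = 7.07 m/s
Subgeostrophic (V < V_g = 7.87 m/s), as expected around a low.

7.1 m/s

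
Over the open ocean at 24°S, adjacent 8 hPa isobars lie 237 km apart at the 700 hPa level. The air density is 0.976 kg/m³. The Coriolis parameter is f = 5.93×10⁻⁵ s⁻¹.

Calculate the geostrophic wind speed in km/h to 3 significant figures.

Pressure gradient: |∂P/∂n| = 800 Pa / 237000 m = 3.38×10⁻³ Pa/m
Geostrophic balance (pressure-gradient force = Coriolis force):
V_g = (1/(fρ)) |∂P/∂n| = 3.38×10⁻³ / (5.93×10⁻⁵ × 0.976) = 58.3 m/s
Converting: 58.3 m/s × 3.6 = 210 km/h

210 km/h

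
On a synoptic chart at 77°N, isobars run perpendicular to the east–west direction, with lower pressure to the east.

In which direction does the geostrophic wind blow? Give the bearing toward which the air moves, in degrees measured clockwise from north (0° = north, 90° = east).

180°

The pressure-gradient force points toward the east (bearing 090°).
Geostrophic balance: in the Northern Hemisphere the Coriolis force deflects motion to the right, so the geostrophic wind blows 90° to the right of the pressure-gradient force (low pressure on the left).
Rotating 090° by 90° clockwise gives 180° — the wind blows toward the south.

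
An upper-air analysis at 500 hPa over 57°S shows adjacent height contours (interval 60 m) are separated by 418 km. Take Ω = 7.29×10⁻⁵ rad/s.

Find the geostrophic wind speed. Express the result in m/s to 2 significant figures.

12 m/s

Coriolis parameter at 57°S:
f = 2Ω sin φ = 2 × 7.29×10⁻⁵ × sin 57° = 1.22×10⁻⁴ s⁻¹
Height gradient: |∂Z/∂n| = 60 m / 418000 m = 1.44×10⁻⁴
On a pressure surface, geostrophic balance gives V_g = (g/f)|∂Z/∂n|:
V_g = 9.81 × 1.44×10⁻⁴ / 1.22×10⁻⁴ = 11.5 m/s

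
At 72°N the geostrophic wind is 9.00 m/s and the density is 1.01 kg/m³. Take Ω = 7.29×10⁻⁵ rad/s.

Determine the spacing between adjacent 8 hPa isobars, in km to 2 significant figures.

Coriolis parameter at 72°N:
f = 2Ω sin φ = 2 × 7.29×10⁻⁵ × sin 72° = 1.39×10⁻⁴ s⁻¹
Geostrophic balance rearranged: |∂P/∂n| = f ρ V_g
|∂P/∂n| = 1.39×10⁻⁴ × 1.01 × 9.00 = 1.26×10⁻³ Pa/m
Isobar spacing: Δn = ΔP/|∂P/∂n| = 800 Pa / 1.26×10⁻³ Pa/m = 634691 m ≈ 630 km

630 km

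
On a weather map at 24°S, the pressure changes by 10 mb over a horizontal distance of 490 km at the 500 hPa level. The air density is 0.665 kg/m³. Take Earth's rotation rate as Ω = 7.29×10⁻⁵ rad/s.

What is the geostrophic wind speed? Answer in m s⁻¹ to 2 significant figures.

Coriolis parameter at 24°S:
f = 2Ω sin φ = 2 × 7.29×10⁻⁵ × sin 24° = 5.93×10⁻⁵ s⁻¹
Pressure gradient: |∂P/∂n| = 1000 Pa / 490000 m = 2.04×10⁻³ Pa/m
Geostrophic balance (pressure-gradient force = Coriolis force):
V_g = (1/(fρ)) |∂P/∂n| = 2.04×10⁻³ / (5.93×10⁻⁵ × 0.665) = 51.8 m/s

52 m s⁻¹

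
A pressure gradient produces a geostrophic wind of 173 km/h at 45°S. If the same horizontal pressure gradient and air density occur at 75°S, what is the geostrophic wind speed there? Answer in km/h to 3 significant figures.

With the same pressure gradient and density, V_g ∝ 1/f ∝ 1/sin φ.
V₂ = V₁ · sin φ₁ / sin φ₂ = 173 × sin 45° / sin 75°
V₂ = 173 × 0.7071/0.9659 = 127 km/h

127 km/h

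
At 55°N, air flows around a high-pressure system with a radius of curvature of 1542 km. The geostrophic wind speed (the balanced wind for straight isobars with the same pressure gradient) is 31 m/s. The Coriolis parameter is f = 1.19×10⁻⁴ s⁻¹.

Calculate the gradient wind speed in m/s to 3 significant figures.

39.5 m/s

Around a high, pressure-gradient force acts outward with centrifugal, so Coriolis balances both:
fV = (1/ρ)|∂P/∂n| + V²/R  →  V² − fR·V + fR·V_g = 0
With fR = 1.19×10⁻⁴ × 1542×10³ m = 183 m/s:
V = [fR − √((fR)² − 4 fR V_g)]/2 = [183 − √(183² − 4×183×31)]/2 = 39.5 m/s
Supergeostrophic (V > V_g = 31 m/s), as expected around a high.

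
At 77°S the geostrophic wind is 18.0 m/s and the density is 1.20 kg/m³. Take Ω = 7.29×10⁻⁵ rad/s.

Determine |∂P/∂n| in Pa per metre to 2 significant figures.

3.1×10⁻³ Pa/m

Coriolis parameter at 77°S:
f = 2Ω sin φ = 2 × 7.29×10⁻⁵ × sin 77° = 1.42×10⁻⁴ s⁻¹
Geostrophic balance rearranged: |∂P/∂n| = f ρ V_g
|∂P/∂n| = 1.42×10⁻⁴ × 1.20 × 18.0 = 3.07×10⁻³ Pa/m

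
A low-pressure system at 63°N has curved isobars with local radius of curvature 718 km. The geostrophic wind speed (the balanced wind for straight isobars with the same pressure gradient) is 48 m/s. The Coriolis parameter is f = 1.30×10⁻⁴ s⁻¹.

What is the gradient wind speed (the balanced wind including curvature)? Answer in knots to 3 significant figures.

67.9 knots

Around a low, centrifugal force acts outward with Coriolis, so pressure-gradient force balances both:
(1/ρ)|∂P/∂n| = fV + V²/R  →  V² + fR·V − fR·V_g = 0
With fR = 1.30×10⁻⁴ × 718×10³ m = 93.3 m/s:
V = [−fR + √((fR)² + 4 fR V_g)]/2 = [−93.3 + √(93.3² + 4×93.3×48)]/2 = 34.9 m/s
Subgeostrophic (V < V_g = 48 m/s), as expected around a low.
Converting: 34.9 m/s × 1.944 = 67.9 knots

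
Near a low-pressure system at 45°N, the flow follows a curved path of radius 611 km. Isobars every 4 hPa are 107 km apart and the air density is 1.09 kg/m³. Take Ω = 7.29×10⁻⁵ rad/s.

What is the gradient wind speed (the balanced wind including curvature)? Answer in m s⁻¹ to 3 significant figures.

24.1 m s⁻¹

Coriolis parameter at 45°N:
f = 2Ω sin φ = 2 × 7.29×10⁻⁵ × sin 45° = 1.03×10⁻⁴ s⁻¹
Pressure gradient: |∂P/∂n| = 400 Pa / 107000 m = 3.74×10⁻³ Pa/m
Geostrophic speed: V_g = |∂P/∂n|/(fρ) = 3.74×10⁻³/(1.03×10⁻⁴ × 1.09) = 33.3 m/s
Around a low, centrifugal force acts outward with Coriolis, so pressure-gradient force balances both:
(1/ρ)|∂P/∂n| = fV + V²/R  →  V² + fR·V − fR·V_g = 0
With fR = 1.03×10⁻⁴ × 611×10³ m = 63.0 m/s:
V = [−fR + √((fR)² + 4 fR V_g)]/2 = [−63.0 + √(63.0² + 4×63.0×33.3)]/2 = 24.1 m/s
Subgeostrophic (V < V_g = 33.3 m/s), as expected around a low.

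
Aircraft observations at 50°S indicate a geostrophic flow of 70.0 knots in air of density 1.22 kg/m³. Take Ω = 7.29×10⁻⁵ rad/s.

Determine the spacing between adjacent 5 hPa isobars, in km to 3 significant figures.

102 km

Coriolis parameter at 50°S:
f = 2Ω sin φ = 2 × 7.29×10⁻⁵ × sin 50° = 1.12×10⁻⁴ s⁻¹
Wind speed in SI: 70.0 knots = 36.0 m/s
Geostrophic balance rearranged: |∂P/∂n| = f ρ V_g
|∂P/∂n| = 1.12×10⁻⁴ × 1.22 × 36.0 = 4.91×10⁻³ Pa/m
Isobar spacing: Δn = ΔP/|∂P/∂n| = 500 Pa / 4.91×10⁻³ Pa/m = 101897 m ≈ 102 km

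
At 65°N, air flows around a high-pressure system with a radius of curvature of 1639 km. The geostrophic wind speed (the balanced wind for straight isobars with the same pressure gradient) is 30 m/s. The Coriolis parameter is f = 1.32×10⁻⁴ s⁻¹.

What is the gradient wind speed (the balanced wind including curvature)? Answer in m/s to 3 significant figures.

36.0 m/s

Around a high, pressure-gradient force acts outward with centrifugal, so Coriolis balances both:
fV = (1/ρ)|∂P/∂n| + V²/R  →  V² − fR·V + fR·V_g = 0
With fR = 1.32×10⁻⁴ × 1639×10³ m = 216 m/s:
V = [fR − √((fR)² − 4 fR V_g)]/2 = [216 − √(216² − 4×216×30)]/2 = 36 m/s
Supergeostrophic (V > V_g = 30 m/s), as expected around a high.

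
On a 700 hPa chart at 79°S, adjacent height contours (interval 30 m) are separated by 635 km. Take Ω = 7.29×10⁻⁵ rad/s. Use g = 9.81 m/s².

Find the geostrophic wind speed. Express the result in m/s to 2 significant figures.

3.2 m/s

Coriolis parameter at 79°S:
f = 2Ω sin φ = 2 × 7.29×10⁻⁵ × sin 79° = 1.43×10⁻⁴ s⁻¹
Height gradient: |∂Z/∂n| = 30 m / 635000 m = 4.72×10⁻⁵
On a pressure surface, geostrophic balance gives V_g = (g/f)|∂Z/∂n|:
V_g = 9.81 × 4.72×10⁻⁵ / 1.43×10⁻⁴ = 3.24 m/s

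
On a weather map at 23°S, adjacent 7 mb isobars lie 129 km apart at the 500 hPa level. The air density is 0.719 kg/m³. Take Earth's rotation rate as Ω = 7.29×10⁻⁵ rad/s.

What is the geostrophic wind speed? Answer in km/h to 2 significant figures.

480 km/h

Coriolis parameter at 23°S:
f = 2Ω sin φ = 2 × 7.29×10⁻⁵ × sin 23° = 5.70×10⁻⁵ s⁻¹
Pressure gradient: |∂P/∂n| = 700 Pa / 129000 m = 5.43×10⁻³ Pa/m
Geostrophic balance (pressure-gradient force = Coriolis force):
V_g = (1/(fρ)) |∂P/∂n| = 5.43×10⁻³ / (5.70×10⁻⁵ × 0.719) = 132 m/s
Converting: 132 m/s × 3.6 = 480 km/h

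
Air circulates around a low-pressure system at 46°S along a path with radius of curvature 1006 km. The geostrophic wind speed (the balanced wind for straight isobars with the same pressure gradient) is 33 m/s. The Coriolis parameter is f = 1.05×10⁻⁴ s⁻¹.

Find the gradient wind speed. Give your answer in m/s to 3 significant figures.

Around a low, centrifugal force acts outward with Coriolis, so pressure-gradient force balances both:
(1/ρ)|∂P/∂n| = fV + V²/R  →  V² + fR·V − fR·V_g = 0
With fR = 1.05×10⁻⁴ × 1006×10³ m = 106 m/s:
V = [−fR + √((fR)² + 4 fR V_g)]/2 = [−106 + √(106² + 4×106×33)]/2 = 26.4 m/s
Subgeostrophic (V < V_g = 33 m/s), as expected around a low.

26.4 m/s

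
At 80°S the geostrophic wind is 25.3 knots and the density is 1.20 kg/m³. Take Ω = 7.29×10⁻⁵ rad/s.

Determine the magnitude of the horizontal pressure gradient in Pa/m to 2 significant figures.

2.2×10⁻³ Pa/m

Coriolis parameter at 80°S:
f = 2Ω sin φ = 2 × 7.29×10⁻⁵ × sin 80° = 1.44×10⁻⁴ s⁻¹
Wind speed in SI: 25.3 knots = 13.0 m/s
Geostrophic balance rearranged: |∂P/∂n| = f ρ V_g
|∂P/∂n| = 1.44×10⁻⁴ × 1.20 × 13.0 = 2.24×10⁻³ Pa/m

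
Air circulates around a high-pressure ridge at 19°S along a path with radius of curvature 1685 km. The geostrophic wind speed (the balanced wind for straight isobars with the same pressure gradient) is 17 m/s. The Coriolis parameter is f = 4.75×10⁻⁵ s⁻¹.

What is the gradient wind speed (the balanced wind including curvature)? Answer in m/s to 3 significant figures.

Around a high, pressure-gradient force acts outward with centrifugal, so Coriolis balances both:
fV = (1/ρ)|∂P/∂n| + V²/R  →  V² − fR·V + fR·V_g = 0
With fR = 4.75×10⁻⁵ × 1685×10³ m = 80.0 m/s:
V = [fR − √((fR)² − 4 fR V_g)]/2 = [80.0 − √(80.0² − 4×80.0×17)]/2 = 24.5 m/s
Supergeostrophic (V > V_g = 17 m/s), as expected around a high.

24.5 m/s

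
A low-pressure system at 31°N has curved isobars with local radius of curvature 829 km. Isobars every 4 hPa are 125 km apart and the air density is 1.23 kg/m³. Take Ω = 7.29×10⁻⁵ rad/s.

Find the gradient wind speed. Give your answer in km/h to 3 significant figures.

Coriolis parameter at 31°N:
f = 2Ω sin φ = 2 × 7.29×10⁻⁵ × sin 31° = 7.51×10⁻⁵ s⁻¹
Pressure gradient: |∂P/∂n| = 400 Pa / 125000 m = 3.20×10⁻³ Pa/m
Geostrophic speed: V_g = |∂P/∂n|/(fρ) = 3.20×10⁻³/(7.51×10⁻⁵ × 1.23) = 34.6 m/s
Around a low, centrifugal force acts outward with Coriolis, so pressure-gradient force balances both:
(1/ρ)|∂P/∂n| = fV + V²/R  →  V² + fR·V − fR·V_g = 0
With fR = 7.51×10⁻⁵ × 829×10³ m = 62.3 m/s:
V = [−fR + √((fR)² + 4 fR V_g)]/2 = [−62.3 + √(62.3² + 4×62.3×34.6)]/2 = 24.8 m/s
Subgeostrophic (V < V_g = 34.6 m/s), as expected around a low.
Converting: 24.8 m/s × 3.6 = 89.2 km/h

89.2 km/h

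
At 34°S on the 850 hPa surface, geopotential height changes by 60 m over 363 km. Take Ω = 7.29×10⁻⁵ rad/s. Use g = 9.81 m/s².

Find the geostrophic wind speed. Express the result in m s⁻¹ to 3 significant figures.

19.9 m s⁻¹

Coriolis parameter at 34°S:
f = 2Ω sin φ = 2 × 7.29×10⁻⁵ × sin 34° = 8.15×10⁻⁵ s⁻¹
Height gradient: |∂Z/∂n| = 60 m / 363000 m = 1.65×10⁻⁴
On a pressure surface, geostrophic balance gives V_g = (g/f)|∂Z/∂n|:
V_g = 9.81 × 1.65×10⁻⁴ / 8.15×10⁻⁵ = 19.9 m/s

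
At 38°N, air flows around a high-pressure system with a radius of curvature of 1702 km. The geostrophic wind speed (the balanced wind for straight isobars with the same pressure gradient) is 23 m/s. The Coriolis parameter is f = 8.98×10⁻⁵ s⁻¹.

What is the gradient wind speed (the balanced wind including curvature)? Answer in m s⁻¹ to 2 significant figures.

Around a high, pressure-gradient force acts outward with centrifugal, so Coriolis balances both:
fV = (1/ρ)|∂P/∂n| + V²/R  →  V² − fR·V + fR·V_g = 0
With fR = 8.98×10⁻⁵ × 1702×10³ m = 153 m/s:
V = [fR − √((fR)² − 4 fR V_g)]/2 = [153 − √(153² − 4×153×23)]/2 = 28.2 m/s
Supergeostrophic (V > V_g = 23 m/s), as expected around a high.

28 m s⁻¹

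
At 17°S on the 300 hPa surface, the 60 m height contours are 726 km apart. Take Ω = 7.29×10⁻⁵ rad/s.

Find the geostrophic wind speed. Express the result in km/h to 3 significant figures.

Coriolis parameter at 17°S:
f = 2Ω sin φ = 2 × 7.29×10⁻⁵ × sin 17° = 4.26×10⁻⁵ s⁻¹
Height gradient: |∂Z/∂n| = 60 m / 726000 m = 8.26×10⁻⁵
On a pressure surface, geostrophic balance gives V_g = (g/f)|∂Z/∂n|:
V_g = 9.81 × 8.26×10⁻⁵ / 4.26×10⁻⁵ = 19.0 m/s
Converting: 19.0 m/s × 3.6 = 68.5 km/h

68.5 km/h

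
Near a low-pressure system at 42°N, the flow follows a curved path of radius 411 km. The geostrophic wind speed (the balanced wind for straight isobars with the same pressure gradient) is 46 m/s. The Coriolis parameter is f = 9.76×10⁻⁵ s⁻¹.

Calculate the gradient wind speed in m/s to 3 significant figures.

Around a low, centrifugal force acts outward with Coriolis, so pressure-gradient force balances both:
(1/ρ)|∂P/∂n| = fV + V²/R  →  V² + fR·V − fR·V_g = 0
With fR = 9.76×10⁻⁵ × 411×10³ m = 40.1 m/s:
V = [−fR + √((fR)² + 4 fR V_g)]/2 = [−40.1 + √(40.1² + 4×40.1×46)]/2 = 27.4 m/s
Subgeostrophic (V < V_g = 46 m/s), as expected around a low.

27.4 m/s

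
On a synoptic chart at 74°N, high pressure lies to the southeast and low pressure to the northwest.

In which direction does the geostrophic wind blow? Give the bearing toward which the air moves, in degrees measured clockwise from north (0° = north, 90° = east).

The pressure-gradient force points toward the northwest (bearing 315°).
Geostrophic balance: in the Northern Hemisphere the Coriolis force deflects motion to the right, so the geostrophic wind blows 90° to the right of the pressure-gradient force (low pressure on the left).
Rotating 315° by 90° clockwise gives 045° — the wind blows toward the northeast.

045°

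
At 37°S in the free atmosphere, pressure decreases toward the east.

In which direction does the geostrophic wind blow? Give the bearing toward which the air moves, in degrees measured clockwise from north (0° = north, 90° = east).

000°

The pressure-gradient force points toward the east (bearing 090°).
Geostrophic balance: in the Southern Hemisphere the Coriolis force deflects motion to the left, so the geostrophic wind blows 90° to the left of the pressure-gradient force (low pressure on the right).
Rotating 090° by 90° counterclockwise gives 000° — the wind blows toward the north.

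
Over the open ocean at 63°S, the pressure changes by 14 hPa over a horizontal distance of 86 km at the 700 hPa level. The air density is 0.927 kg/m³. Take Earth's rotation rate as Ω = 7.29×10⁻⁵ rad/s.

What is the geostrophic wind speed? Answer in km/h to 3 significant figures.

487 km/h

Coriolis parameter at 63°S:
f = 2Ω sin φ = 2 × 7.29×10⁻⁵ × sin 63° = 1.30×10⁻⁴ s⁻¹
Pressure gradient: |∂P/∂n| = 1400 Pa / 86000 m = 1.63×10⁻² Pa/m
Geostrophic balance (pressure-gradient force = Coriolis force):
V_g = (1/(fρ)) |∂P/∂n| = 1.63×10⁻² / (1.30×10⁻⁴ × 0.927) = 135 m/s
Converting: 135 m/s × 3.6 = 487 km/h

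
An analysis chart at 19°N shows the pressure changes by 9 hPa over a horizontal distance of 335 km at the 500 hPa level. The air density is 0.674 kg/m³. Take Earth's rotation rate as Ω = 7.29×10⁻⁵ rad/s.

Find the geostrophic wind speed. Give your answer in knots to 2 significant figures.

160 knots

Coriolis parameter at 19°N:
f = 2Ω sin φ = 2 × 7.29×10⁻⁵ × sin 19° = 4.75×10⁻⁵ s⁻¹
Pressure gradient: |∂P/∂n| = 900 Pa / 335000 m = 2.69×10⁻³ Pa/m
Geostrophic balance (pressure-gradient force = Coriolis force):
V_g = (1/(fρ)) |∂P/∂n| = 2.69×10⁻³ / (4.75×10⁻⁵ × 0.674) = 84.0 m/s
Converting: 84.0 m/s × 1.944 = 160 knots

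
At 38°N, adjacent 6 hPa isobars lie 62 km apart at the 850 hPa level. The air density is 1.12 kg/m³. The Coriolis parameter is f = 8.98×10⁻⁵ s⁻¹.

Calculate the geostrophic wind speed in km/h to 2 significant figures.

Pressure gradient: |∂P/∂n| = 600 Pa / 62000 m = 9.68×10⁻³ Pa/m
Geostrophic balance (pressure-gradient force = Coriolis force):
V_g = (1/(fρ)) |∂P/∂n| = 9.68×10⁻³ / (8.98×10⁻⁵ × 1.12) = 96.2 m/s
Converting: 96.2 m/s × 3.6 = 350 km/h

350 km/h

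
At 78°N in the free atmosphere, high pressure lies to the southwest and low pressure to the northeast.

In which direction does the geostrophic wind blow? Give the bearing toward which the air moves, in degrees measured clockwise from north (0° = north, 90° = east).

135°

The pressure-gradient force points toward the northeast (bearing 045°).
Geostrophic balance: in the Northern Hemisphere the Coriolis force deflects motion to the right, so the geostrophic wind blows 90° to the right of the pressure-gradient force (low pressure on the left).
Rotating 045° by 90° clockwise gives 135° — the wind blows toward the southeast.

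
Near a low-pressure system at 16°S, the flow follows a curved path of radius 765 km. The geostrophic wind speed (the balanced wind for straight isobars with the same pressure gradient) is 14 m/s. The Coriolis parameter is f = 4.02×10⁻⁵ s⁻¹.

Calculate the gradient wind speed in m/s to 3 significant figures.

Around a low, centrifugal force acts outward with Coriolis, so pressure-gradient force balances both:
(1/ρ)|∂P/∂n| = fV + V²/R  →  V² + fR·V − fR·V_g = 0
With fR = 4.02×10⁻⁵ × 765×10³ m = 30.8 m/s:
V = [−fR + √((fR)² + 4 fR V_g)]/2 = [−30.8 + √(30.8² + 4×30.8×14)]/2 = 10.4 m/s
Subgeostrophic (V < V_g = 14 m/s), as expected around a low.

10.4 m/s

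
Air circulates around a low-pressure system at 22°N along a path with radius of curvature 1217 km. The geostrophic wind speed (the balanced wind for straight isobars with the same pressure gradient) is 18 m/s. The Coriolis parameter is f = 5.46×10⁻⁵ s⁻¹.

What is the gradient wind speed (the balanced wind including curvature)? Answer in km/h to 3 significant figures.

Around a low, centrifugal force acts outward with Coriolis, so pressure-gradient force balances both:
(1/ρ)|∂P/∂n| = fV + V²/R  →  V² + fR·V − fR·V_g = 0
With fR = 5.46×10⁻⁵ × 1217×10³ m = 66.4 m/s:
V = [−fR + √((fR)² + 4 fR V_g)]/2 = [−66.4 + √(66.4² + 4×66.4×18)]/2 = 14.7 m/s
Subgeostrophic (V < V_g = 18 m/s), as expected around a low.
Converting: 14.7 m/s × 3.6 = 53.0 km/h

53.0 km/h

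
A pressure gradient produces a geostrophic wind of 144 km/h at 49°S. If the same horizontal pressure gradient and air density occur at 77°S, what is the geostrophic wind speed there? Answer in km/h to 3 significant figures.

112 km/h

With the same pressure gradient and density, V_g ∝ 1/f ∝ 1/sin φ.
V₂ = V₁ · sin φ₁ / sin φ₂ = 144 × sin 49° / sin 77°
V₂ = 144 × 0.7547/0.9744 = 112 km/h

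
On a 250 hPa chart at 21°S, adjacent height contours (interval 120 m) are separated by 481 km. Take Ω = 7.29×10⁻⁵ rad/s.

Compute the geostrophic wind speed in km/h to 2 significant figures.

Coriolis parameter at 21°S:
f = 2Ω sin φ = 2 × 7.29×10⁻⁵ × sin 21° = 5.23×10⁻⁵ s⁻¹
Height gradient: |∂Z/∂n| = 120 m / 481000 m = 2.49×10⁻⁴
On a pressure surface, geostrophic balance gives V_g = (g/f)|∂Z/∂n|:
V_g = 9.81 × 2.49×10⁻⁴ / 5.23×10⁻⁵ = 46.8 m/s
Converting: 46.8 m/s × 3.6 = 170 km/h

170 km/h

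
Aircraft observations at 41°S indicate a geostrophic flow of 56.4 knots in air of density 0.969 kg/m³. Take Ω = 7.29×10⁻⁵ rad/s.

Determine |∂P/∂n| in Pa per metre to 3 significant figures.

2.69×10⁻³ Pa/m

Coriolis parameter at 41°S:
f = 2Ω sin φ = 2 × 7.29×10⁻⁵ × sin 41° = 9.57×10⁻⁵ s⁻¹
Wind speed in SI: 56.4 knots = 29.0 m/s
Geostrophic balance rearranged: |∂P/∂n| = f ρ V_g
|∂P/∂n| = 9.57×10⁻⁵ × 0.969 × 29.0 = 2.69×10⁻³ Pa/m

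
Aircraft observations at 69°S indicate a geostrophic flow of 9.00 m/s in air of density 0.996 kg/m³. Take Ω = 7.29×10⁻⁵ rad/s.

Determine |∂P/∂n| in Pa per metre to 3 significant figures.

Coriolis parameter at 69°S:
f = 2Ω sin φ = 2 × 7.29×10⁻⁵ × sin 69° = 1.36×10⁻⁴ s⁻¹
Geostrophic balance rearranged: |∂P/∂n| = f ρ V_g
|∂P/∂n| = 1.36×10⁻⁴ × 0.996 × 9.00 = 1.22×10⁻³ Pa/m

1.22×10⁻³ Pa/m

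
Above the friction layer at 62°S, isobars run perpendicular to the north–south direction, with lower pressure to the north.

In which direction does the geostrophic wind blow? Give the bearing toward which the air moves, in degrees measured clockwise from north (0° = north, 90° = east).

The pressure-gradient force points toward the north (bearing 000°).
Geostrophic balance: in the Southern Hemisphere the Coriolis force deflects motion to the left, so the geostrophic wind blows 90° to the left of the pressure-gradient force (low pressure on the right).
Rotating 000° by 90° counterclockwise gives 270° — the wind blows toward the west.

270°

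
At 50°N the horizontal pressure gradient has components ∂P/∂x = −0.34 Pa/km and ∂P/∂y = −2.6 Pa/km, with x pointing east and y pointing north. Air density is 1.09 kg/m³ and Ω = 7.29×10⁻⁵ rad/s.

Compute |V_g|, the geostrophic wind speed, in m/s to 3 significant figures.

Coriolis parameter at 50°N:
f = 2Ω sin φ = 2 × 7.29×10⁻⁵ × sin 50° = 1.12×10⁻⁴ s⁻¹
Component geostrophic relations (x east, y north):
u_g = −(1/(fρ)) ∂P/∂y,  v_g = (1/(fρ)) ∂P/∂x
u_g = −(−2.6×10⁻³)/(1.12×10⁻⁴ × 1.09) = 21.4 m/s;  v_g = (−0.34×10⁻³)/(1.12×10⁻⁴ × 1.09) = −2.79 m/s
|V_g| = √(u_g² + v_g²) = 21.5 m/s

21.5 m/s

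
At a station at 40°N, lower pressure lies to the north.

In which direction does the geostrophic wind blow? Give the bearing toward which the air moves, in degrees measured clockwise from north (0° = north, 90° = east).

090°

The pressure-gradient force points toward the north (bearing 000°).
Geostrophic balance: in the Northern Hemisphere the Coriolis force deflects motion to the right, so the geostrophic wind blows 90° to the right of the pressure-gradient force (low pressure on the left).
Rotating 000° by 90° clockwise gives 090° — the wind blows toward the east.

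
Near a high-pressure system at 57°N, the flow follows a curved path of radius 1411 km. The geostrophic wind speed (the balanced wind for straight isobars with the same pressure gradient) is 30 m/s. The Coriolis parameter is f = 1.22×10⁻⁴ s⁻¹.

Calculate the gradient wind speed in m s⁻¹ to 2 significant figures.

39 m s⁻¹

Around a high, pressure-gradient force acts outward with centrifugal, so Coriolis balances both:
fV = (1/ρ)|∂P/∂n| + V²/R  →  V² − fR·V + fR·V_g = 0
With fR = 1.22×10⁻⁴ × 1411×10³ m = 172 m/s:
V = [fR − √((fR)² − 4 fR V_g)]/2 = [172 − √(172² − 4×172×30)]/2 = 38.7 m/s
Supergeostrophic (V > V_g = 30 m/s), as expected around a high.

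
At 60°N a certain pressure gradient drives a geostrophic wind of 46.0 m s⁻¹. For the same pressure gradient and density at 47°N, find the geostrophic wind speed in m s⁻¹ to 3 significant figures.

54.5 m s⁻¹

With the same pressure gradient and density, V_g ∝ 1/f ∝ 1/sin φ.
V₂ = V₁ · sin φ₁ / sin φ₂ = 46.0 × sin 60° / sin 47°
V₂ = 46.0 × 0.8660/0.7314 = 54.5 m s⁻¹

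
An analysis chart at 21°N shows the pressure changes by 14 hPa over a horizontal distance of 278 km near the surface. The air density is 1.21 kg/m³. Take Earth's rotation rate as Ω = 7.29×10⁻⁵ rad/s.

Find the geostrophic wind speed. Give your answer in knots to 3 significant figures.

Coriolis parameter at 21°N:
f = 2Ω sin φ = 2 × 7.29×10⁻⁵ × sin 21° = 5.23×10⁻⁵ s⁻¹
Pressure gradient: |∂P/∂n| = 1400 Pa / 278000 m = 5.04×10⁻³ Pa/m
Geostrophic balance (pressure-gradient force = Coriolis force):
V_g = (1/(fρ)) |∂P/∂n| = 5.04×10⁻³ / (5.23×10⁻⁵ × 1.21) = 79.7 m/s
Converting: 79.7 m/s × 1.944 = 155 knots

155 knots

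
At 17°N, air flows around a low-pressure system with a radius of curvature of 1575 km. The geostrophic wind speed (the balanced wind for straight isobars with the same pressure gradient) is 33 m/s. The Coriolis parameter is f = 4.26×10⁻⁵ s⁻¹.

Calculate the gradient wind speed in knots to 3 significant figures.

Around a low, centrifugal force acts outward with Coriolis, so pressure-gradient force balances both:
(1/ρ)|∂P/∂n| = fV + V²/R  →  V² + fR·V − fR·V_g = 0
With fR = 4.26×10⁻⁵ × 1575×10³ m = 67.1 m/s:
V = [−fR + √((fR)² + 4 fR V_g)]/2 = [−67.1 + √(67.1² + 4×67.1×33)]/2 = 24.2 m/s
Subgeostrophic (V < V_g = 33 m/s), as expected around a low.
Converting: 24.2 m/s × 1.944 = 47.1 knots

47.1 knots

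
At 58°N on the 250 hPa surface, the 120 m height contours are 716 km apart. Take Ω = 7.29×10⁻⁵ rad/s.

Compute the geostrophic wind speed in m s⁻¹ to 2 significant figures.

Coriolis parameter at 58°N:
f = 2Ω sin φ = 2 × 7.29×10⁻⁵ × sin 58° = 1.24×10⁻⁴ s⁻¹
Height gradient: |∂Z/∂n| = 120 m / 716000 m = 1.68×10⁻⁴
On a pressure surface, geostrophic balance gives V_g = (g/f)|∂Z/∂n|:
V_g = 9.81 × 1.68×10⁻⁴ / 1.24×10⁻⁴ = 13.3 m/s

13 m s⁻¹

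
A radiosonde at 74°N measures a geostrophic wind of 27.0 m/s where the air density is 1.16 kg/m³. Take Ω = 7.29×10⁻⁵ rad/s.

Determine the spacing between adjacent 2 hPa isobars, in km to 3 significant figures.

Coriolis parameter at 74°N:
f = 2Ω sin φ = 2 × 7.29×10⁻⁵ × sin 74° = 1.40×10⁻⁴ s⁻¹
Geostrophic balance rearranged: |∂P/∂n| = f ρ V_g
|∂P/∂n| = 1.40×10⁻⁴ × 1.16 × 27.0 = 4.39×10⁻³ Pa/m
Isobar spacing: Δn = ΔP/|∂P/∂n| = 200 Pa / 4.39×10⁻³ Pa/m = 45563 m ≈ 45.6 km

45.6 km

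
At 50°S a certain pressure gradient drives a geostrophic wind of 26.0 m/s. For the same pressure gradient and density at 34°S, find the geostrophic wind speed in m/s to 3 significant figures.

With the same pressure gradient and density, V_g ∝ 1/f ∝ 1/sin φ.
V₂ = V₁ · sin φ₁ / sin φ₂ = 26.0 × sin 50° / sin 34°
V₂ = 26.0 × 0.7660/0.5592 = 35.6 m/s

35.6 m/s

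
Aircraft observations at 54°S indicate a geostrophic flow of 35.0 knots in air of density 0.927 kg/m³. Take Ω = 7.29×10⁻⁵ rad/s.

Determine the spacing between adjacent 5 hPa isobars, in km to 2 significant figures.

Coriolis parameter at 54°S:
f = 2Ω sin φ = 2 × 7.29×10⁻⁵ × sin 54° = 1.18×10⁻⁴ s⁻¹
Wind speed in SI: 35.0 knots = 18.0 m/s
Geostrophic balance rearranged: |∂P/∂n| = f ρ V_g
|∂P/∂n| = 1.18×10⁻⁴ × 0.927 × 18.0 = 1.97×10⁻³ Pa/m
Isobar spacing: Δn = ΔP/|∂P/∂n| = 500 Pa / 1.97×10⁻³ Pa/m = 253962 m ≈ 250 km

250 km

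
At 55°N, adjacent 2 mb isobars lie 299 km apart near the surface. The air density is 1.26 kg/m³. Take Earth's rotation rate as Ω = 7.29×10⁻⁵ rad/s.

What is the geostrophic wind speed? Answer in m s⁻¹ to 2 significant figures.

Coriolis parameter at 55°N:
f = 2Ω sin φ = 2 × 7.29×10⁻⁵ × sin 55° = 1.19×10⁻⁴ s⁻¹
Pressure gradient: |∂P/∂n| = 200 Pa / 299000 m = 6.69×10⁻⁴ Pa/m
Geostrophic balance (pressure-gradient force = Coriolis force):
V_g = (1/(fρ)) |∂P/∂n| = 6.69×10⁻⁴ / (1.19×10⁻⁴ × 1.26) = 4.44 m/s

4.4 m s⁻¹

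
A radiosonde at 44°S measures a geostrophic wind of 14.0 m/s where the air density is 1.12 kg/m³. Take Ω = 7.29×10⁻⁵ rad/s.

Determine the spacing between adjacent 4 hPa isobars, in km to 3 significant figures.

252 km

Coriolis parameter at 44°S:
f = 2Ω sin φ = 2 × 7.29×10⁻⁵ × sin 44° = 1.01×10⁻⁴ s⁻¹
Geostrophic balance rearranged: |∂P/∂n| = f ρ V_g
|∂P/∂n| = 1.01×10⁻⁴ × 1.12 × 14.0 = 1.59×10⁻³ Pa/m
Isobar spacing: Δn = ΔP/|∂P/∂n| = 400 Pa / 1.59×10⁻³ Pa/m = 251875 m ≈ 252 km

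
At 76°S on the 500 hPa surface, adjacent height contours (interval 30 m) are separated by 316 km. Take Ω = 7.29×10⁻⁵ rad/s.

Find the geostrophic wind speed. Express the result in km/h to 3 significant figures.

Coriolis parameter at 76°S:
f = 2Ω sin φ = 2 × 7.29×10⁻⁵ × sin 76° = 1.41×10⁻⁴ s⁻¹
Height gradient: |∂Z/∂n| = 30 m / 316000 m = 9.49×10⁻⁵
On a pressure surface, geostrophic balance gives V_g = (g/f)|∂Z/∂n|:
V_g = 9.81 × 9.49×10⁻⁵ / 1.41×10⁻⁴ = 6.58 m/s
Converting: 6.58 m/s × 3.6 = 23.7 km/h

23.7 km/h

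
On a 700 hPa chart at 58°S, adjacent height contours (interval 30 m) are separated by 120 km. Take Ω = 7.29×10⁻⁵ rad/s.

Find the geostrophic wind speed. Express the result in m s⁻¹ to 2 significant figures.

Coriolis parameter at 58°S:
f = 2Ω sin φ = 2 × 7.29×10⁻⁵ × sin 58° = 1.24×10⁻⁴ s⁻¹
Height gradient: |∂Z/∂n| = 30 m / 120000 m = 2.50×10⁻⁴
On a pressure surface, geostrophic balance gives V_g = (g/f)|∂Z/∂n|:
V_g = 9.81 × 2.50×10⁻⁴ / 1.24×10⁻⁴ = 19.8 m/s

20 m s⁻¹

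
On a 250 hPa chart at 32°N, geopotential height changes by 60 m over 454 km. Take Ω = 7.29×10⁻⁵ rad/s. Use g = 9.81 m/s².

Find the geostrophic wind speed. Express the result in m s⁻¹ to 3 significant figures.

Coriolis parameter at 32°N:
f = 2Ω sin φ = 2 × 7.29×10⁻⁵ × sin 32° = 7.73×10⁻⁵ s⁻¹
Height gradient: |∂Z/∂n| = 60 m / 454000 m = 1.32×10⁻⁴
On a pressure surface, geostrophic balance gives V_g = (g/f)|∂Z/∂n|:
V_g = 9.81 × 1.32×10⁻⁴ / 7.73×10⁻⁵ = 16.8 m/s

16.8 m s⁻¹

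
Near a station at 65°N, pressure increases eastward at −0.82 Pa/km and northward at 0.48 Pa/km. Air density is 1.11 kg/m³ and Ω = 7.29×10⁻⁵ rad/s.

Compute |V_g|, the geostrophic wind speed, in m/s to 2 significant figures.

Coriolis parameter at 65°N:
f = 2Ω sin φ = 2 × 7.29×10⁻⁵ × sin 65° = 1.32×10⁻⁴ s⁻¹
Component geostrophic relations (x east, y north):
u_g = −(1/(fρ)) ∂P/∂y,  v_g = (1/(fρ)) ∂P/∂x
u_g = −(0.48×10⁻³)/(1.32×10⁻⁴ × 1.11) = −3.27 m/s;  v_g = (−0.82×10⁻³)/(1.32×10⁻⁴ × 1.11) = −5.59 m/s
|V_g| = √(u_g² + v_g²) = 6.48 m/s

6.5 m/s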